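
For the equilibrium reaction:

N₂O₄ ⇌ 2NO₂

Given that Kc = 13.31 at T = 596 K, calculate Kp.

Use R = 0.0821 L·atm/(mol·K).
K_p = 651.2796

Δn = (moles gaseous products) − (moles gaseous reactants) = 1
T = 596 K; RT = 0.0821 × 596 = 48.9316
Kp = Kc·(RT)^Δn = 13.31 × (48.9316)^1 = 13.31 × 48.9316 = 651.2796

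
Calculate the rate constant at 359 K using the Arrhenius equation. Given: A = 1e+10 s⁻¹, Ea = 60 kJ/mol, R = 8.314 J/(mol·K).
1.86e+01 s⁻¹

k = A·exp(-Ea/(R·T)) = 1e+10·exp(-60000/(8.314·359)) = 1e+10·exp(-20.1023) = 1e+10·1.8606e-09 = 1.86e+01 s⁻¹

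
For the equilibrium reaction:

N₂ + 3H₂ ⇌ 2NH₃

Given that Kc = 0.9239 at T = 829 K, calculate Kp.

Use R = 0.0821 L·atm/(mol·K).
K_p = 1.99e-04

Δn = (moles gaseous products) − (moles gaseous reactants) = -2
T = 829 K; RT = 0.0821 × 829 = 68.0609
Kp = Kc·(RT)^Δn = 0.9239 × (68.0609)^-2 = 0.9239 × 0.000215876 = 1.99e-04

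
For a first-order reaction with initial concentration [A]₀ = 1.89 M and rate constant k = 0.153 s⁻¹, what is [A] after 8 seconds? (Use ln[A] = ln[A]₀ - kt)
0.5558 M

ln[A] = ln[A]₀ - k·t = ln(1.89) - (0.153)·(8) = 0.6366 - 1.2240 = -0.5874
[A] = e^(-0.5874) = 0.5558 M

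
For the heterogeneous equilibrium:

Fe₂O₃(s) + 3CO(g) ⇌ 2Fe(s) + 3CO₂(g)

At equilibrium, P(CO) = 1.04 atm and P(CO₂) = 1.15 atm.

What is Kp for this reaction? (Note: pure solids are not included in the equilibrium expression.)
K_p = 1.352

Solids (Fe₂O₃, Fe) are excluded.
Kp = P(CO₂)³/P(CO)³ = (1.15)³/(1.04)³ = 1.521/1.125 = 1.352.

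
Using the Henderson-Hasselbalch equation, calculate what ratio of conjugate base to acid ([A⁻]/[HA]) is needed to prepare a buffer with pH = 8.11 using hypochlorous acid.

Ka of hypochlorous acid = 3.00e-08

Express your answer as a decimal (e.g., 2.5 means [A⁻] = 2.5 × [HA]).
[A⁻]/[HA] = 3.865

pKa = −log(3.00e-08) = 7.5229. pH = pKa + log([A⁻]/[HA]). 8.11 = 7.5229 + log(ratio). log(ratio) = 8.11 − 7.5229 = 0.5871. ratio = 10^(0.5871) = 3.865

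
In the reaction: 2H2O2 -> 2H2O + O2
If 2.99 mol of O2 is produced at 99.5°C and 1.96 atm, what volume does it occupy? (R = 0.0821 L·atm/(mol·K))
T = 99.5°C + 273.15 = 372.65 K
V = nRT/P = (2.99 × 0.0821 × 372.65) / 1.96
V = 46.67 L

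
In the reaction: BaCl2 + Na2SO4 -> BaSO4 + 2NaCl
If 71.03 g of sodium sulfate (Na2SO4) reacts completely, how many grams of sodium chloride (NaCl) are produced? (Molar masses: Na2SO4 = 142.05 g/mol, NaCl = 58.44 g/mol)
Moles of Na2SO4 = 71.03 g ÷ 142.05 g/mol = 0.500035 mol
Mole ratio: 2 mol NaCl / 1 mol Na2SO4
Moles of NaCl = 0.500035 × (2/1) = 1.00007 mol
Mass of NaCl = 1.00007 mol × 58.44 g/mol = 58.44 g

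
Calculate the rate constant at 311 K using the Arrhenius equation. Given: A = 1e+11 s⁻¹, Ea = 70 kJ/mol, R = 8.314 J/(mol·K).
1.75e-01 s⁻¹

k = A·exp(-Ea/(R·T)) = 1e+11·exp(-70000/(8.314·311)) = 1e+11·exp(-27.0725) = 1e+11·1.7482e-12 = 1.75e-01 s⁻¹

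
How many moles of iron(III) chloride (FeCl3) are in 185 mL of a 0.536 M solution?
Moles = Molarity × Volume (L)
Moles = 0.536 M × 0.185 L = 0.09916 mol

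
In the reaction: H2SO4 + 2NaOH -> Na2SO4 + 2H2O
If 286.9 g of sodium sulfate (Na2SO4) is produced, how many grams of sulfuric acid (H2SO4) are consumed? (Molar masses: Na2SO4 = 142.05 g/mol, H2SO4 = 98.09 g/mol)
Moles of Na2SO4 = 286.9 g ÷ 142.05 g/mol = 2.01971 mol
Mole ratio: 1 mol H2SO4 / 1 mol Na2SO4
Moles of H2SO4 = 2.01971 × (1/1) = 2.01971 mol
Mass of H2SO4 = 2.01971 mol × 98.09 g/mol = 198.1 g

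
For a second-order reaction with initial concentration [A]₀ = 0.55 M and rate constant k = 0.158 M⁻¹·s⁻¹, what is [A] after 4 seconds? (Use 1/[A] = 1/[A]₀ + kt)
0.4081 M

1/[A] = 1/[A]₀ + k·t = 1/0.55 + (0.158)·(4) = 1.8182 + 0.6320 = 2.4502
[A] = 1/2.4502 = 0.4081 M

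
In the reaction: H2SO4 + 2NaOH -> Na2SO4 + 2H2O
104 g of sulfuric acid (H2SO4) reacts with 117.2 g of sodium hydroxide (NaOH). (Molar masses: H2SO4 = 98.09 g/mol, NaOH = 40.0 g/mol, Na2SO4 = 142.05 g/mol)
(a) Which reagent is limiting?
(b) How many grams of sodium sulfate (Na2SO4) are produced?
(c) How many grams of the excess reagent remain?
(a) H2SO4, (b) 150.6 g, (c) 32.38 g

Moles of H2SO4 = 104 g ÷ 98.09 g/mol = 1.06025 mol
Moles of NaOH = 117.2 g ÷ 40.0 g/mol = 2.93 mol
Moles ÷ coefficient: H2SO4: 1.06025/1 = 1.06, NaOH: 2.93/2 = 1.465
(a) H2SO4 has the smaller value, so H2SO4 is the limiting reagent.
(b) Moles of Na2SO4 = 1.06025 mol H2SO4 × (1/1) = 1.06025 mol; mass = 1.06025 mol × 142.05 g/mol = 150.6 g
(c) NaOH consumed = 1.06025 × (2/1) = 2.1205 mol; remaining = 2.93 − 2.1205 = 0.809498 mol; mass = 0.809498 mol × 40.0 g/mol = 32.38 g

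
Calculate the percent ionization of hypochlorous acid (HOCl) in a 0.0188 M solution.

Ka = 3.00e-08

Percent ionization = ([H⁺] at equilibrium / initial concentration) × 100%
Percent ionization = 0.126%

Let x = [H⁺]. Ka = x²/(C - x) ⇒ x² + (3.00e-08)x - (3.00e-08)(0.0188) = 0. x = 2.3734e-05. Percent = (2.3734e-05/0.0188) × 100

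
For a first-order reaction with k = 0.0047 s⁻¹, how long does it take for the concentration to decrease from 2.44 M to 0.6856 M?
270.10 s

From ln[A] = ln[A]₀ - k·t: t = ln([A]₀/[A])/k = ln(2.44/0.6856)/0.0047 = ln(3.5589)/0.0047 = 1.2695/0.0047 = 270.10 s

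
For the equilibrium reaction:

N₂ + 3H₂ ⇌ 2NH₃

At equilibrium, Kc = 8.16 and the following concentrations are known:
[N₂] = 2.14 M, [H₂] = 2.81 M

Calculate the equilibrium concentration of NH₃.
[NH₃] = 19.6839 M

Kc = ([NH₃]^2) / ([N₂] × [H₂]^3) = 8.16
[NH₃]^2 = Kc · (reactant terms)/(other product terms) = 8.16 · 47.482 / 1 = 387.46
[NH₃] = (387.46)^(1/2) = 19.6839 M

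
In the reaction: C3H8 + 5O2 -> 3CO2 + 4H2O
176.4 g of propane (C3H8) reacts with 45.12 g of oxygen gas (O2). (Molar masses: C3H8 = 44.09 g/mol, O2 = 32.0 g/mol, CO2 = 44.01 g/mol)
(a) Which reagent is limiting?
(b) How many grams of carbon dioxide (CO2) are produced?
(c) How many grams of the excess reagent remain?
(a) O2, (b) 37.23 g, (c) 164 g

Moles of C3H8 = 176.4 g ÷ 44.09 g/mol = 4.00091 mol
Moles of O2 = 45.12 g ÷ 32.0 g/mol = 1.41 mol
Moles ÷ coefficient: C3H8: 4.00091/1 = 4.001, O2: 1.41/5 = 0.282
(a) O2 has the smaller value, so O2 is the limiting reagent.
(b) Moles of CO2 = 1.41 mol O2 × (3/5) = 0.846 mol; mass = 0.846 mol × 44.01 g/mol = 37.23 g
(c) C3H8 consumed = 1.41 × (1/5) = 0.282 mol; remaining = 4.00091 − 0.282 = 3.71891 mol; mass = 3.71891 mol × 44.09 g/mol = 164 g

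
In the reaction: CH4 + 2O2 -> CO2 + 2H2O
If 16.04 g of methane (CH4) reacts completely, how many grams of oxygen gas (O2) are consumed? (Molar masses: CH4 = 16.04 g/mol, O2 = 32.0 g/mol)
Moles of CH4 = 16.04 g ÷ 16.04 g/mol = 1 mol
Mole ratio: 2 mol O2 / 1 mol CH4
Moles of O2 = 1 × (2/1) = 2 mol
Mass of O2 = 2 mol × 32.0 g/mol = 64 g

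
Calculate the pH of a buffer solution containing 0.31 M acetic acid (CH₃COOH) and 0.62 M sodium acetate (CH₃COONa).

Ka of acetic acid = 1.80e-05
pH = 5.05

pKa = -log(1.80e-05) = 4.74. pH = pKa + log([A⁻]/[HA]) = 4.74 + log(0.62/0.31)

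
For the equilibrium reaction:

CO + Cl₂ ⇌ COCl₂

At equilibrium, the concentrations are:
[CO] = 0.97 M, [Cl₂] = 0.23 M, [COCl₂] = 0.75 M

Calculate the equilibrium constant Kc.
K_c = 3.3617

Kc = ([COCl₂]) / ([CO] × [Cl₂])
   = ((0.75)) / ((0.97)·(0.23))
   = 0.75 / 0.2231 = 3.3617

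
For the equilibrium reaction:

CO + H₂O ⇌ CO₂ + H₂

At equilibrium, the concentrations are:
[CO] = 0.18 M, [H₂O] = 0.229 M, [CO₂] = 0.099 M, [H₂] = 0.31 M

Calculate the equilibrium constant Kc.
K_c = 0.7445

Kc = ([CO₂] × [H₂]) / ([CO] × [H₂O])
   = ((0.099)·(0.31)) / ((0.18)·(0.229))
   = 0.03069 / 0.04122 = 0.7445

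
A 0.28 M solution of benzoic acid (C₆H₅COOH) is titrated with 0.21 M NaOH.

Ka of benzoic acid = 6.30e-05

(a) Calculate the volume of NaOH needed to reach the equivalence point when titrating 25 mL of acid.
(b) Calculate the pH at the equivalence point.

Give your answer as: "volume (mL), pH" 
V = 33.3 mL, pH = 8.64

(a) At equivalence: moles acid = moles base.
moles acid = 0.28 × 0.025 = 0.007 mol; V_NaOH = 0.007/0.21 = 0.03333 L = 33.3 mL.
(b) At equivalence, all acid → conjugate base A⁻ at [A⁻] = 0.007/0.05833 = 0.12 M.
Kb = Kw/Ka = 1.0e-14/6.30e-05 = 1.587e-10; [OH⁻] = √(Kb·[A⁻]) = 4.364e-06; pOH = 5.36; pH = 14 − pOH = 8.64.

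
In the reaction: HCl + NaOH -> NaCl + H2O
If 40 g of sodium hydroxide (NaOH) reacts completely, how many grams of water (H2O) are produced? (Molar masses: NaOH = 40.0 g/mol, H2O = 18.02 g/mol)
Moles of NaOH = 40 g ÷ 40.0 g/mol = 1 mol
Mole ratio: 1 mol H2O / 1 mol NaOH
Moles of H2O = 1 × (1/1) = 1 mol
Mass of H2O = 1 mol × 18.02 g/mol = 18.02 g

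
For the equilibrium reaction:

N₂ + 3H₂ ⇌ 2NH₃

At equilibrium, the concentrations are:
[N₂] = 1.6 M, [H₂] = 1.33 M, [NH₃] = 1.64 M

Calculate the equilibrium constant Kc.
K_c = 0.7145

Kc = ([NH₃]^2) / ([N₂] × [H₂]^3)
   = ((1.64)^2) / ((1.6)·(1.33)^3)
   = 2.6896 / 3.7642 = 0.7145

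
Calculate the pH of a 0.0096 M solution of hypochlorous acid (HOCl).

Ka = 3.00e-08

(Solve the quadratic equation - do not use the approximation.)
pH = 4.77

x² + Ka×x - Ka×C = 0. Using quadratic formula: [H⁺] = 1.6956e-05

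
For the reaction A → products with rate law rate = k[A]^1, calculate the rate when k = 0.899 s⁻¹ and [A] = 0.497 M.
0.4468 M/s

rate = k·[A]^1 = 0.899·(0.497)^1 = 0.899·0.497 = 0.4468 M/s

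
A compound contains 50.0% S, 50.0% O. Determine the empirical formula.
Moles of S = 50.0 g / 32.07 g/mol = 1.559 mol
Moles of O = 50.0 g / 16.0 g/mol = 3.125 mol

Smallest moles = 1.559
Divide all by smallest:
S: 1.559 / 1.559 = 1.00
O: 3.125 / 1.559 = 2.00

Empirical formula: SO2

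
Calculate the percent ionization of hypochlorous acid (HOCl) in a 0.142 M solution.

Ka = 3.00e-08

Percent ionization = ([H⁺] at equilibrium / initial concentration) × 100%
Percent ionization = 0.046%

Let x = [H⁺]. Ka = x²/(C - x) ⇒ x² + (3.00e-08)x - (3.00e-08)(0.142) = 0. x = 6.5254e-05. Percent = (6.5254e-05/0.142) × 100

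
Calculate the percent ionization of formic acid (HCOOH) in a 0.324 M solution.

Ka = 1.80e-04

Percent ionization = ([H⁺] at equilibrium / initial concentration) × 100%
Percent ionization = 2.33%

Let x = [H⁺]. Ka = x²/(C - x) ⇒ x² + (1.80e-04)x - (1.80e-04)(0.324) = 0. x = 7.5473e-03. Percent = (7.5473e-03/0.324) × 100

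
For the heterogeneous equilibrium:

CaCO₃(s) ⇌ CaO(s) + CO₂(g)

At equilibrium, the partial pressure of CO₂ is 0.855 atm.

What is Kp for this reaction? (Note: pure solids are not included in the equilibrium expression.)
K_p = 0.855

Solids (CaCO₃, CaO) have activity 1 and are excluded.
Kp = P(CO₂) = 0.855.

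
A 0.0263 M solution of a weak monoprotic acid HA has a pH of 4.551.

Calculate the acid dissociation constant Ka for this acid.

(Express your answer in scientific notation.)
K_a = 3.01e-08

[H⁺] = 10^(−pH) = 10^(−4.551) = 2.812e-05 M. For HA ⇌ H⁺ + A⁻, Ka = x²/(C − x) = (2.812e-05)²/(0.0263 − 2.812e-05) = 3.01e-08.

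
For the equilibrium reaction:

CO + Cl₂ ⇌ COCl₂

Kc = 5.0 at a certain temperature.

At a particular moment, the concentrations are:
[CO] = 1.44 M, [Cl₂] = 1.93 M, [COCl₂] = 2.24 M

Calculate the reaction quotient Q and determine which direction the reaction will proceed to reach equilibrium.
Q = 0.806, Q < K, reaction proceeds forward (toward products)

Q = ([COCl₂]) / ([CO] × [Cl₂])
  = ((2.24)) / ((1.44)·(1.93)) = 2.24/2.7792 = 0.806
Since Q = 0.806 < Kc = 5.0, the reaction proceeds forward (toward products) to reach equilibrium.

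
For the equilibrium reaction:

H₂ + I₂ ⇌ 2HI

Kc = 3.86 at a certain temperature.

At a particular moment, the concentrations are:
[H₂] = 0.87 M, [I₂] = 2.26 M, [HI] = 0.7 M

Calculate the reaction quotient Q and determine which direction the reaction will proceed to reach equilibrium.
Q = 0.249, Q < K, reaction proceeds forward (toward products)

Q = ([HI]^2) / ([H₂] × [I₂])
  = ((0.7)^2) / ((0.87)·(2.26)) = 0.49/1.9662 = 0.2492
Since Q = 0.2492 < Kc = 3.86, the reaction proceeds forward (toward products) to reach equilibrium.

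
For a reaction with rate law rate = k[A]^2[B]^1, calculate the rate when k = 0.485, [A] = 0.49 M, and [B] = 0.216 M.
0.02515 M/s

rate = k·[A]^2·[B]^1 = 0.485·(0.49)^2·(0.216)^1 = 0.485·0.2401·0.216 = 0.02515 M/s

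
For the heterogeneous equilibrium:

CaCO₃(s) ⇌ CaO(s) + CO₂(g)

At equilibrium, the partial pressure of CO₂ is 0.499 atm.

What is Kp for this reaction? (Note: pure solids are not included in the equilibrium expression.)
K_p = 0.499

Solids (CaCO₃, CaO) have activity 1 and are excluded.
Kp = P(CO₂) = 0.499.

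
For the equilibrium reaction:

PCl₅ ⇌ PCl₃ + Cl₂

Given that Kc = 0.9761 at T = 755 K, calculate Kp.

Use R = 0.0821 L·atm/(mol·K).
K_p = 60.5040

Δn = (moles gaseous products) − (moles gaseous reactants) = 1
T = 755 K; RT = 0.0821 × 755 = 61.9855
Kp = Kc·(RT)^Δn = 0.9761 × (61.9855)^1 = 0.9761 × 61.9855 = 60.5040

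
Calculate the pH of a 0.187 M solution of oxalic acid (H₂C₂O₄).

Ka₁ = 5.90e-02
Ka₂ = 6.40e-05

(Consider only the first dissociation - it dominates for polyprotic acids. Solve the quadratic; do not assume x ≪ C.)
pH = 1.10

x² + Ka₁·x − Ka₁·C = 0 with Ka₁ = 5.90e-02, C = 0.187.
x = (−Ka₁ + √(Ka₁² + 4·Ka₁·C))/2 = 7.9602e-02 M, so pH = 1.10.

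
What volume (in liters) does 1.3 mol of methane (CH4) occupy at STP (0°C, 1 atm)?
At STP, 1 mol of gas occupies 22.4 L
Volume = 1.3 mol × 22.4 L/mol = 29.12 L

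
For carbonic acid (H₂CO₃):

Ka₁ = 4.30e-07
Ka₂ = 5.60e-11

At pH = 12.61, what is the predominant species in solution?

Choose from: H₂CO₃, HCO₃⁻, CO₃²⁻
CO₃²⁻

pKa1 = 6.37, pKa2 = 10.25. Each pKa is the crossover between adjacent species; pH = 12.61 lies in the region where CO₃²⁻ predominates.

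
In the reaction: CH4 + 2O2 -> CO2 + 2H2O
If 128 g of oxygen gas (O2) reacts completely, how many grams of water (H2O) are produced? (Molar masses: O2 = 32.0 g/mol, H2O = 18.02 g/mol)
Moles of O2 = 128 g ÷ 32.0 g/mol = 4 mol
Mole ratio: 2 mol H2O / 2 mol O2
Moles of H2O = 4 × (2/2) = 4 mol
Mass of H2O = 4 mol × 18.02 g/mol = 72.08 g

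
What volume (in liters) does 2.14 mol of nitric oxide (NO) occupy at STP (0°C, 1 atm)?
At STP, 1 mol of gas occupies 22.4 L
Volume = 2.14 mol × 22.4 L/mol = 47.94 L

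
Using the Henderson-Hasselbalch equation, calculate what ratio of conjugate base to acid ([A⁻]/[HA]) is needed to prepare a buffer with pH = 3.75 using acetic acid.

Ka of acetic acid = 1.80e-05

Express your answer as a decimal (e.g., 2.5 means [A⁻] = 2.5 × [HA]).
[A⁻]/[HA] = 0.101

pKa = −log(1.80e-05) = 4.7447. pH = pKa + log([A⁻]/[HA]). 3.75 = 4.7447 + log(ratio). log(ratio) = 3.75 − 4.7447 = -0.9947. ratio = 10^(-0.9947) = 0.101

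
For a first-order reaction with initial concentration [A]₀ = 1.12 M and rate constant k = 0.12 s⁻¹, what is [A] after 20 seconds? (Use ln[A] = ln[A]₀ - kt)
0.1016 M

ln[A] = ln[A]₀ - k·t = ln(1.12) - (0.12)·(20) = 0.1133 - 2.4000 = -2.2867
[A] = e^(-2.2867) = 0.1016 M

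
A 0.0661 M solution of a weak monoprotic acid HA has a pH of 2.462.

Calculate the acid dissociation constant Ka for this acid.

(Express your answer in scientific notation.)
K_a = 1.90e-04

[H⁺] = 10^(−pH) = 10^(−2.462) = 3.451e-03 M. For HA ⇌ H⁺ + A⁻, Ka = x²/(C − x) = (3.451e-03)²/(0.0661 − 3.451e-03) = 1.90e-04.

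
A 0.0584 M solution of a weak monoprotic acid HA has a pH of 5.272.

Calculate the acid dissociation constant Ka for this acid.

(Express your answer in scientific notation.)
K_a = 4.89e-10

[H⁺] = 10^(−pH) = 10^(−5.272) = 5.346e-06 M. For HA ⇌ H⁺ + A⁻, Ka = x²/(C − x) = (5.346e-06)²/(0.0584 − 5.346e-06) = 4.89e-10.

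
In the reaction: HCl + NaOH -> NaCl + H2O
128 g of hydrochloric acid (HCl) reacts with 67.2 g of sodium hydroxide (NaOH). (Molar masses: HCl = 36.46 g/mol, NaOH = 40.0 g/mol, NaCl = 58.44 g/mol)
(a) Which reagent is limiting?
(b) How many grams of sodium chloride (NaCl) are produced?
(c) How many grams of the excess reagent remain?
(a) NaOH, (b) 98.18 g, (c) 66.75 g

Moles of HCl = 128 g ÷ 36.46 g/mol = 3.5107 mol
Moles of NaOH = 67.2 g ÷ 40.0 g/mol = 1.68 mol
Moles ÷ coefficient: HCl: 3.5107/1 = 3.511, NaOH: 1.68/1 = 1.68
(a) NaOH has the smaller value, so NaOH is the limiting reagent.
(b) Moles of NaCl = 1.68 mol NaOH × (1/1) = 1.68 mol; mass = 1.68 mol × 58.44 g/mol = 98.18 g
(c) HCl consumed = 1.68 × (1/1) = 1.68 mol; remaining = 3.5107 − 1.68 = 1.8307 mol; mass = 1.8307 mol × 36.46 g/mol = 66.75 g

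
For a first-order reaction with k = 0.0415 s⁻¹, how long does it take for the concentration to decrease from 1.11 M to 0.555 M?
16.70 s

From ln[A] = ln[A]₀ - k·t: t = ln([A]₀/[A])/k = ln(1.11/0.555)/0.0415 = ln(2.0000)/0.0415 = 0.6931/0.0415 = 16.70 s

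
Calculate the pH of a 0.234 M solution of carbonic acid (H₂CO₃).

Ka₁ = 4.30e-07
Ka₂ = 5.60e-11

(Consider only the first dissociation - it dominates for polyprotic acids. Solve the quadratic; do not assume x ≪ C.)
pH = 3.50

x² + Ka₁·x − Ka₁·C = 0 with Ka₁ = 4.30e-07, C = 0.234.
x = (−Ka₁ + √(Ka₁² + 4·Ka₁·C))/2 = 3.1699e-04 M, so pH = 3.50.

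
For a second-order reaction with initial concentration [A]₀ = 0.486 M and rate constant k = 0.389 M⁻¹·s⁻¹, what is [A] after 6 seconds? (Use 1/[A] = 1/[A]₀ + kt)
0.2277 M

1/[A] = 1/[A]₀ + k·t = 1/0.486 + (0.389)·(6) = 2.0576 + 2.3340 = 4.3916
[A] = 1/4.3916 = 0.2277 M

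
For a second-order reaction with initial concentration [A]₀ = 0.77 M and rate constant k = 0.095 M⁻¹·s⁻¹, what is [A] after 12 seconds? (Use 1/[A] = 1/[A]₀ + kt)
0.4101 M

1/[A] = 1/[A]₀ + k·t = 1/0.77 + (0.095)·(12) = 1.2987 + 1.1400 = 2.4387
[A] = 1/2.4387 = 0.4101 M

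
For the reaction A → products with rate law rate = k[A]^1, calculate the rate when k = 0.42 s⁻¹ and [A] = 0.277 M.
0.1163 M/s

rate = k·[A]^1 = 0.42·(0.277)^1 = 0.42·0.277 = 0.1163 M/s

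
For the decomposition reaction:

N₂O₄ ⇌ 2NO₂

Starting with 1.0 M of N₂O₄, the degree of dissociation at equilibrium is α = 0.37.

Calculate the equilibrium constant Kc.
K_c = 0.8692

x = α·[A]₀ = 0.37 × 1.0 = 0.37 M dissociated.
At eq: [N₂O₄] = 1.0 − 0.37 = 0.63 M; [NO₂] = 2x = 0.74 M.
Kc = [NO₂]²/[N₂O₄] = (0.74)²/0.63 = 0.8692.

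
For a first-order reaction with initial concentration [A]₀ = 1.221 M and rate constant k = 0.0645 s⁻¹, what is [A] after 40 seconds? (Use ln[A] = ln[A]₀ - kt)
0.0925 M

ln[A] = ln[A]₀ - k·t = ln(1.221) - (0.0645)·(40) = 0.1997 - 2.5800 = -2.3803
[A] = e^(-2.3803) = 0.0925 M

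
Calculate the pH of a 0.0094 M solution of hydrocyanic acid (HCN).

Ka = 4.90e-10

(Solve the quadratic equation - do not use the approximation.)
pH = 5.67

x² + Ka×x - Ka×C = 0. Using quadratic formula: [H⁺] = 2.1459e-06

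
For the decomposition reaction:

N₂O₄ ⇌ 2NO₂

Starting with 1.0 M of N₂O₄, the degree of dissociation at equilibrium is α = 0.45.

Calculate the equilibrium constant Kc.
K_c = 1.4727

x = α·[A]₀ = 0.45 × 1.0 = 0.45 M dissociated.
At eq: [N₂O₄] = 1.0 − 0.45 = 0.55 M; [NO₂] = 2x = 0.9 M.
Kc = [NO₂]²/[N₂O₄] = (0.9)²/0.55 = 1.473.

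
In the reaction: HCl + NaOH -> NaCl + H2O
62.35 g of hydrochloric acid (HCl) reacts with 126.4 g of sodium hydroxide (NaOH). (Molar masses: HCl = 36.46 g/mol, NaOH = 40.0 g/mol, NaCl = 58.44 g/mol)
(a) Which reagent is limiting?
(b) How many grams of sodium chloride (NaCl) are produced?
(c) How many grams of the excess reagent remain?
(a) HCl, (b) 99.94 g, (c) 58 g

Moles of HCl = 62.35 g ÷ 36.46 g/mol = 1.71009 mol
Moles of NaOH = 126.4 g ÷ 40.0 g/mol = 3.16 mol
Moles ÷ coefficient: HCl: 1.71009/1 = 1.71, NaOH: 3.16/1 = 3.16
(a) HCl has the smaller value, so HCl is the limiting reagent.
(b) Moles of NaCl = 1.71009 mol HCl × (1/1) = 1.71009 mol; mass = 1.71009 mol × 58.44 g/mol = 99.94 g
(c) NaOH consumed = 1.71009 × (1/1) = 1.71009 mol; remaining = 3.16 − 1.71009 = 1.44991 mol; mass = 1.44991 mol × 40.0 g/mol = 58 g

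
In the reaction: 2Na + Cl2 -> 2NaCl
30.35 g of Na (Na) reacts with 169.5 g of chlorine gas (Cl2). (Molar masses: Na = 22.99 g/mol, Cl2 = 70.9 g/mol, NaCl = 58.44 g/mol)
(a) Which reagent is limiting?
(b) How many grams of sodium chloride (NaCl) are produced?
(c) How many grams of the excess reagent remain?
(a) Na, (b) 77.15 g, (c) 122.7 g

Moles of Na = 30.35 g ÷ 22.99 g/mol = 1.32014 mol
Moles of Cl2 = 169.5 g ÷ 70.9 g/mol = 2.39069 mol
Moles ÷ coefficient: Na: 1.32014/2 = 0.6601, Cl2: 2.39069/1 = 2.391
(a) Na has the smaller value, so Na is the limiting reagent.
(b) Moles of NaCl = 1.32014 mol Na × (2/2) = 1.32014 mol; mass = 1.32014 mol × 58.44 g/mol = 77.15 g
(c) Cl2 consumed = 1.32014 × (1/2) = 0.66007 mol; remaining = 2.39069 − 0.66007 = 1.73062 mol; mass = 1.73062 mol × 70.9 g/mol = 122.7 g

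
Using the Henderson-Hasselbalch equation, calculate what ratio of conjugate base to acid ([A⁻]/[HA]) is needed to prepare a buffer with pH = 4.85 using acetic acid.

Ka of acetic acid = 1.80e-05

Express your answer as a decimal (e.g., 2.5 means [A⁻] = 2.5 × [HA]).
[A⁻]/[HA] = 1.274

pKa = −log(1.80e-05) = 4.7447. pH = pKa + log([A⁻]/[HA]). 4.85 = 4.7447 + log(ratio). log(ratio) = 4.85 − 4.7447 = 0.1053. ratio = 10^(0.1053) = 1.274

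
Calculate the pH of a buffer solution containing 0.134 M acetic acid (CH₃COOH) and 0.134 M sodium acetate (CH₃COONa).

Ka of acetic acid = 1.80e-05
pH = 4.74

pKa = -log(1.80e-05) = 4.74. pH = pKa + log([A⁻]/[HA]) = 4.74 + log(0.134/0.134)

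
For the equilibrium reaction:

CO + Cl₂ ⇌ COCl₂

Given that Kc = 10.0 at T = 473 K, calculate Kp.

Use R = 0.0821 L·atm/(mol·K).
K_p = 0.2575

Δn = (moles gaseous products) − (moles gaseous reactants) = -1
T = 473 K; RT = 0.0821 × 473 = 38.8333
Kp = Kc·(RT)^Δn = 10.0 × (38.8333)^-1 = 10.0 × 0.0257511 = 0.2575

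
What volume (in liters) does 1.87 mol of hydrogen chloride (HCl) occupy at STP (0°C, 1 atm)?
At STP, 1 mol of gas occupies 22.4 L
Volume = 1.87 mol × 22.4 L/mol = 41.89 L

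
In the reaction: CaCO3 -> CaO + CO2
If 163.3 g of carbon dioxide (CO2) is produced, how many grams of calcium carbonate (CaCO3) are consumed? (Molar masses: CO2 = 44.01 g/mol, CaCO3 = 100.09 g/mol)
Moles of CO2 = 163.3 g ÷ 44.01 g/mol = 3.71052 mol
Mole ratio: 1 mol CaCO3 / 1 mol CO2
Moles of CaCO3 = 3.71052 × (1/1) = 3.71052 mol
Mass of CaCO3 = 3.71052 mol × 100.09 g/mol = 371.4 g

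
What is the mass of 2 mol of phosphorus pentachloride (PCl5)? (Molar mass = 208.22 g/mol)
Mass = 2 mol × 208.22 g/mol = 416.4 g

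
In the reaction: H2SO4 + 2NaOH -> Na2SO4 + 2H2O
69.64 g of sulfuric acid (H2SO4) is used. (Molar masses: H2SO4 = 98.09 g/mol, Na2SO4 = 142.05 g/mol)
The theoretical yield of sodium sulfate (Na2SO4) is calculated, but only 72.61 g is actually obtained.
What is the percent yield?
Moles of H2SO4 = 69.64 g ÷ 98.09 g/mol = 0.70996 mol
Mole ratio: 1 mol Na2SO4 / 1 mol H2SO4
Moles of Na2SO4 = 0.70996 × (1/1) = 0.70996 mol
Theoretical yield = 0.70996 mol × 142.05 g/mol = 100.85 g
Actual yield = 72.61 g
Percent yield = (72.61 / 100.85) × 100% = 72.0%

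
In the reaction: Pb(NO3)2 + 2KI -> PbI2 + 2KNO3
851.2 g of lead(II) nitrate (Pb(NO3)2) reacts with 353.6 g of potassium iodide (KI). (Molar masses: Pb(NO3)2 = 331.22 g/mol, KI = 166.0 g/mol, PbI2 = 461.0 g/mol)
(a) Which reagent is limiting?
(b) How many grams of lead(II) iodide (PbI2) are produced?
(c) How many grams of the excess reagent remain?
(a) KI, (b) 491 g, (c) 498.4 g

Moles of Pb(NO3)2 = 851.2 g ÷ 331.22 g/mol = 2.56989 mol
Moles of KI = 353.6 g ÷ 166.0 g/mol = 2.13012 mol
Moles ÷ coefficient: Pb(NO3)2: 2.56989/1 = 2.57, KI: 2.13012/2 = 1.065
(a) KI has the smaller value, so KI is the limiting reagent.
(b) Moles of PbI2 = 2.13012 mol KI × (1/2) = 1.06506 mol; mass = 1.06506 mol × 461.0 g/mol = 491 g
(c) Pb(NO3)2 consumed = 2.13012 × (1/2) = 1.06506 mol; remaining = 2.56989 − 1.06506 = 1.50483 mol; mass = 1.50483 mol × 331.22 g/mol = 498.4 g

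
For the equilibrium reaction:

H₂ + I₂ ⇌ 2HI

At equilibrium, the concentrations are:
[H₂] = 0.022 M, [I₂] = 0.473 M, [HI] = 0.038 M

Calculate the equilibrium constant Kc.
K_c = 0.1388

Kc = ([HI]^2) / ([H₂] × [I₂])
   = ((0.038)^2) / ((0.022)·(0.473))
   = 0.001444 / 0.010406 = 0.1388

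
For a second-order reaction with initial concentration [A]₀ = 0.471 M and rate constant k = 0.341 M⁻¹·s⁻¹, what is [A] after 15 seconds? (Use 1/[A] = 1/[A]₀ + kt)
0.1382 M

1/[A] = 1/[A]₀ + k·t = 1/0.471 + (0.341)·(15) = 2.1231 + 5.1150 = 7.2381
[A] = 1/7.2381 = 0.1382 M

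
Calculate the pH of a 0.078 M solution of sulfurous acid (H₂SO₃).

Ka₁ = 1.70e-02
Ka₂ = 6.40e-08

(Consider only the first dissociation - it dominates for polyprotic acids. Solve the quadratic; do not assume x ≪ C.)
pH = 1.54

x² + Ka₁·x − Ka₁·C = 0 with Ka₁ = 1.70e-02, C = 0.078.
x = (−Ka₁ + √(Ka₁² + 4·Ka₁·C))/2 = 2.8893e-02 M, so pH = 1.54.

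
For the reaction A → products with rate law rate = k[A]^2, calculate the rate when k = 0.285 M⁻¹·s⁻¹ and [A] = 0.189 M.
0.01018 M/s

rate = k·[A]^2 = 0.285·(0.189)^2 = 0.285·0.035721 = 0.01018 M/s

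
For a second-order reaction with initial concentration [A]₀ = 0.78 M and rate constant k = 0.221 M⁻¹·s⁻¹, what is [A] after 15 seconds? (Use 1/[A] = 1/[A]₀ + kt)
0.2175 M

1/[A] = 1/[A]₀ + k·t = 1/0.78 + (0.221)·(15) = 1.2821 + 3.3150 = 4.5971
[A] = 1/4.5971 = 0.2175 M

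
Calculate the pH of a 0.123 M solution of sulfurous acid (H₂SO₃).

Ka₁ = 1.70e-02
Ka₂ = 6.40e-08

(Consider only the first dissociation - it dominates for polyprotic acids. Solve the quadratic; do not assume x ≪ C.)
pH = 1.42

x² + Ka₁·x − Ka₁·C = 0 with Ka₁ = 1.70e-02, C = 0.123.
x = (−Ka₁ + √(Ka₁² + 4·Ka₁·C))/2 = 3.8011e-02 M, so pH = 1.42.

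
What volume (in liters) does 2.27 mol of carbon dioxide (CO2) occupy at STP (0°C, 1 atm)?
At STP, 1 mol of gas occupies 22.4 L
Volume = 2.27 mol × 22.4 L/mol = 50.85 L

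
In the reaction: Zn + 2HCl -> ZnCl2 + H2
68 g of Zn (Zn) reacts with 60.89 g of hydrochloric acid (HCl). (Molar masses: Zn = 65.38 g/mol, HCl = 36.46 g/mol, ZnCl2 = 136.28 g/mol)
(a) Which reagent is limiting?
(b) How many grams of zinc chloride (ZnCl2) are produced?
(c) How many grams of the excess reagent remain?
(a) HCl, (b) 113.8 g, (c) 13.41 g

Moles of Zn = 68 g ÷ 65.38 g/mol = 1.04007 mol
Moles of HCl = 60.89 g ÷ 36.46 g/mol = 1.67005 mol
Moles ÷ coefficient: Zn: 1.04007/1 = 1.04, HCl: 1.67005/2 = 0.835
(a) HCl has the smaller value, so HCl is the limiting reagent.
(b) Moles of ZnCl2 = 1.67005 mol HCl × (1/2) = 0.835025 mol; mass = 0.835025 mol × 136.28 g/mol = 113.8 g
(c) Zn consumed = 1.67005 × (1/2) = 0.835025 mol; remaining = 1.04007 − 0.835025 = 0.205049 mol; mass = 0.205049 mol × 65.38 g/mol = 13.41 g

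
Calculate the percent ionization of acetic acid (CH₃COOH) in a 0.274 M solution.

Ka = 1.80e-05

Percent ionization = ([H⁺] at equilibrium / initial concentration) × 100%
Percent ionization = 0.807%

Let x = [H⁺]. Ka = x²/(C - x) ⇒ x² + (1.80e-05)x - (1.80e-05)(0.274) = 0. x = 2.2118e-03. Percent = (2.2118e-03/0.274) × 100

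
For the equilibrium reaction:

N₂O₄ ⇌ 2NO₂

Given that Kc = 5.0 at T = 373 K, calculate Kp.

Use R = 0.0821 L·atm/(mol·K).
K_p = 153.1165

Δn = (moles gaseous products) − (moles gaseous reactants) = 1
T = 373 K; RT = 0.0821 × 373 = 30.6233
Kp = Kc·(RT)^Δn = 5.0 × (30.6233)^1 = 5.0 × 30.6233 = 153.1165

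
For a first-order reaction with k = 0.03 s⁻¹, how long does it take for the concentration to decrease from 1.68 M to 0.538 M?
37.96 s

From ln[A] = ln[A]₀ - k·t: t = ln([A]₀/[A])/k = ln(1.68/0.538)/0.03 = ln(3.1227)/0.03 = 1.1387/0.03 = 37.96 s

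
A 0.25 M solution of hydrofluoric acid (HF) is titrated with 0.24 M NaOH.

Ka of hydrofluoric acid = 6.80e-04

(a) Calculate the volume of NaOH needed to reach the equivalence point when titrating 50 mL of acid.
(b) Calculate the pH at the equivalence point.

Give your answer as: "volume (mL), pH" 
V = 52.1 mL, pH = 8.13

(a) At equivalence: moles acid = moles base.
moles acid = 0.25 × 0.05 = 0.0125 mol; V_NaOH = 0.0125/0.24 = 0.05208 L = 52.1 mL.
(b) At equivalence, all acid → conjugate base A⁻ at [A⁻] = 0.0125/0.1021 = 0.1224 M.
Kb = Kw/Ka = 1.0e-14/6.80e-04 = 1.471e-11; [OH⁻] = √(Kb·[A⁻]) = 1.342e-06; pOH = 5.87; pH = 14 − pOH = 8.13.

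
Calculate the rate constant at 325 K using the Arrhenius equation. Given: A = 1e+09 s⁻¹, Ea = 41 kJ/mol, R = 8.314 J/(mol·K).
2.57e+02 s⁻¹

k = A·exp(-Ea/(R·T)) = 1e+09·exp(-41000/(8.314·325)) = 1e+09·exp(-15.1737) = 1e+09·2.5714e-07 = 2.57e+02 s⁻¹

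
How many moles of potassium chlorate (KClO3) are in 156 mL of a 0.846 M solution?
Moles = Molarity × Volume (L)
Moles = 0.846 M × 0.156 L = 0.132 mol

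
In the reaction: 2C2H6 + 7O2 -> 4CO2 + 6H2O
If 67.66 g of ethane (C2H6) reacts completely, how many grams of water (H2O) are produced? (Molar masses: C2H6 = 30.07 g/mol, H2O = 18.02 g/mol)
Moles of C2H6 = 67.66 g ÷ 30.07 g/mol = 2.25008 mol
Mole ratio: 6 mol H2O / 2 mol C2H6
Moles of H2O = 2.25008 × (6/2) = 6.75025 mol
Mass of H2O = 6.75025 mol × 18.02 g/mol = 121.6 g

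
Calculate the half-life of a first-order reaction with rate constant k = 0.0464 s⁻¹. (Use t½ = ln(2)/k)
14.94 s

t½ = ln(2)/k = 0.6931/0.0464 = 14.94 s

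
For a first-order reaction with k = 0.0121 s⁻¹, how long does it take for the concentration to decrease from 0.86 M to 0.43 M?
57.28 s

From ln[A] = ln[A]₀ - k·t: t = ln([A]₀/[A])/k = ln(0.86/0.43)/0.0121 = ln(2.0000)/0.0121 = 0.6931/0.0121 = 57.28 s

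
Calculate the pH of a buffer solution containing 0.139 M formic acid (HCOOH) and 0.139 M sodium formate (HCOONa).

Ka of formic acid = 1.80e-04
pH = 3.74

pKa = -log(1.80e-04) = 3.74. pH = pKa + log([A⁻]/[HA]) = 3.74 + log(0.139/0.139)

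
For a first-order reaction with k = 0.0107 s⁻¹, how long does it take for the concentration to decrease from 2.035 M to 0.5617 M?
120.31 s

From ln[A] = ln[A]₀ - k·t: t = ln([A]₀/[A])/k = ln(2.035/0.5617)/0.0107 = ln(3.6229)/0.0107 = 1.2873/0.0107 = 120.31 s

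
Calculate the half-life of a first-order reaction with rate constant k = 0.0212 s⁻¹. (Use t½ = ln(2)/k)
32.70 s

t½ = ln(2)/k = 0.6931/0.0212 = 32.70 s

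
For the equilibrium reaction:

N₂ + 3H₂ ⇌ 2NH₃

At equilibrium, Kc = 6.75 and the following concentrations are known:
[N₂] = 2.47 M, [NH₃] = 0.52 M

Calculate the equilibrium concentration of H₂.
[H₂] = 0.2531 M

Kc = ([NH₃]^2) / ([N₂] × [H₂]^3) = 6.75
[H₂]^3 = (product terms)/(Kc · other reactant terms) = 0.2704 / (6.75 · 2.47) = 0.016218
[H₂] = (0.016218)^(1/3) = 0.2531 M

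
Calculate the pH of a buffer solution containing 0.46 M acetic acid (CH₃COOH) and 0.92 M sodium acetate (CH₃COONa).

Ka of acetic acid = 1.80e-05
pH = 5.05

pKa = -log(1.80e-05) = 4.74. pH = pKa + log([A⁻]/[HA]) = 4.74 + log(0.92/0.46)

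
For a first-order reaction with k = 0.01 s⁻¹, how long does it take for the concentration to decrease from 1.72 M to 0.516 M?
120.40 s

From ln[A] = ln[A]₀ - k·t: t = ln([A]₀/[A])/k = ln(1.72/0.516)/0.01 = ln(3.3333)/0.01 = 1.2040/0.01 = 120.40 s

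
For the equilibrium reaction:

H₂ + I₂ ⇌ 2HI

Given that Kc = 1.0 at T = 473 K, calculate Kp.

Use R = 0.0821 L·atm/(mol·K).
K_p = 1.0000

Δn = (moles gaseous products) − (moles gaseous reactants) = 0
T = 473 K; RT = 0.0821 × 473 = 38.8333
Kp = Kc·(RT)^Δn = 1.0 × (38.8333)^0 = 1.0 × 1 = 1.0000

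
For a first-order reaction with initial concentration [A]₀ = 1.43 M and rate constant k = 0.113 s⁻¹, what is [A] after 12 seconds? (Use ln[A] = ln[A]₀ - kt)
0.3685 M

ln[A] = ln[A]₀ - k·t = ln(1.43) - (0.113)·(12) = 0.3577 - 1.3560 = -0.9983
[A] = e^(-0.9983) = 0.3685 M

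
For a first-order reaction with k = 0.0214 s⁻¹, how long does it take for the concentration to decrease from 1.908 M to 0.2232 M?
100.27 s

From ln[A] = ln[A]₀ - k·t: t = ln([A]₀/[A])/k = ln(1.908/0.2232)/0.0214 = ln(8.5484)/0.0214 = 2.1457/0.0214 = 100.27 s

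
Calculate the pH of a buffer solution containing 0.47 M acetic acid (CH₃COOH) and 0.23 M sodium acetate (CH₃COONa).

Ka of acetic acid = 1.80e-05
pH = 4.43

pKa = -log(1.80e-05) = 4.74. pH = pKa + log([A⁻]/[HA]) = 4.74 + log(0.23/0.47)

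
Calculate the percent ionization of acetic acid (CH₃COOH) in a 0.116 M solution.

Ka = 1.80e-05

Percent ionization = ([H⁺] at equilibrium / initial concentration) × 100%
Percent ionization = 1.24%

Let x = [H⁺]. Ka = x²/(C - x) ⇒ x² + (1.80e-05)x - (1.80e-05)(0.116) = 0. x = 1.4360e-03. Percent = (1.4360e-03/0.116) × 100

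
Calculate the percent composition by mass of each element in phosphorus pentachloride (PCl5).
P: 14.87%, Cl: 85.13%

Molar mass of PCl5 = 208.22 g/mol
% P = (1 × 30.97) / 208.22 × 100% = 30.97 / 208.22 × 100% = 14.87%
% Cl = (5 × 35.45) / 208.22 × 100% = 177.25 / 208.22 × 100% = 85.13%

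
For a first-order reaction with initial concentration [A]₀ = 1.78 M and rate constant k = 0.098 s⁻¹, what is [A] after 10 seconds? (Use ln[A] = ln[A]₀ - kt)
0.6681 M

ln[A] = ln[A]₀ - k·t = ln(1.78) - (0.098)·(10) = 0.5766 - 0.9800 = -0.4034
[A] = e^(-0.4034) = 0.6681 M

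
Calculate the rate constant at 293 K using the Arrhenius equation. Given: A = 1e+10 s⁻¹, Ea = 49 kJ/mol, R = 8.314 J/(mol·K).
1.84e+01 s⁻¹

k = A·exp(-Ea/(R·T)) = 1e+10·exp(-49000/(8.314·293)) = 1e+10·exp(-20.1149) = 1e+10·1.8374e-09 = 1.84e+01 s⁻¹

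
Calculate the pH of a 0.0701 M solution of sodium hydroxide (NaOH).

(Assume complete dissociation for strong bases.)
pH = 12.85

[OH⁻] = 0.0701 M for strong base. pOH = -log[OH⁻] = 1.15, pH = 14 - pOH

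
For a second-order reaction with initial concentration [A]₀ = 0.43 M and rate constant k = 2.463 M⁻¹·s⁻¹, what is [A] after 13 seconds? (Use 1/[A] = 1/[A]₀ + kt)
0.0291 M

1/[A] = 1/[A]₀ + k·t = 1/0.43 + (2.463)·(13) = 2.3256 + 32.0190 = 34.3446
[A] = 1/34.3446 = 0.0291 M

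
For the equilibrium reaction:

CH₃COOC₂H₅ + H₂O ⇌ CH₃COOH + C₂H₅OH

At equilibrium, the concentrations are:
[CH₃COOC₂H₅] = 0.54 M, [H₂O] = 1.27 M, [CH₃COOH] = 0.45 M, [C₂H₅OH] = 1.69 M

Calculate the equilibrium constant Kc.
K_c = 1.1089

Kc = ([CH₃COOH] × [C₂H₅OH]) / ([CH₃COOC₂H₅] × [H₂O])
   = ((0.45)·(1.69)) / ((0.54)·(1.27))
   = 0.7605 / 0.6858 = 1.1089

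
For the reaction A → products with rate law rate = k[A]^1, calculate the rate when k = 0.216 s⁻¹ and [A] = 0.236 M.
0.05098 M/s

rate = k·[A]^1 = 0.216·(0.236)^1 = 0.216·0.236 = 0.05098 M/s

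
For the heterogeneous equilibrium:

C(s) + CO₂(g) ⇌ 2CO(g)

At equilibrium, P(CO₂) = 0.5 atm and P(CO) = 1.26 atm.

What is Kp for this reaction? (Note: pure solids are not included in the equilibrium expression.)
K_p = 3.175

Solid C is excluded.
Kp = P(CO)²/P(CO₂) = (1.26)²/0.5 = 1.588/0.5 = 3.175.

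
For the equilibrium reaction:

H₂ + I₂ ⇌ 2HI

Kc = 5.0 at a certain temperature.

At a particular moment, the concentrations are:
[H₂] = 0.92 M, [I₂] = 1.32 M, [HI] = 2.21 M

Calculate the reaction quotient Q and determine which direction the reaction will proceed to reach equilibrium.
Q = 4.022, Q < K, reaction proceeds forward (toward products)

Q = ([HI]^2) / ([H₂] × [I₂])
  = ((2.21)^2) / ((0.92)·(1.32)) = 4.8841/1.2144 = 4.022
Since Q = 4.022 < Kc = 5.0, the reaction proceeds forward (toward products) to reach equilibrium.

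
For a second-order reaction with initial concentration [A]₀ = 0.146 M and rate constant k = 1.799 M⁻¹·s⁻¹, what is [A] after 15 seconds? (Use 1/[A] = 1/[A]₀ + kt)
0.0296 M

1/[A] = 1/[A]₀ + k·t = 1/0.146 + (1.799)·(15) = 6.8493 + 26.9850 = 33.8343
[A] = 1/33.8343 = 0.0296 M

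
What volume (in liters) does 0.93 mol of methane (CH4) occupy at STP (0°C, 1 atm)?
At STP, 1 mol of gas occupies 22.4 L
Volume = 0.93 mol × 22.4 L/mol = 20.83 L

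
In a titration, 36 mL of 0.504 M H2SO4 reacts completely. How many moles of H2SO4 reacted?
Moles = Molarity × Volume (L)
Moles = 0.504 M × 0.036 L = 0.01814 mol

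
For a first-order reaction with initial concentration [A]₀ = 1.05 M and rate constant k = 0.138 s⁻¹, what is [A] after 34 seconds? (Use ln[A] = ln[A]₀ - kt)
0.0096 M

ln[A] = ln[A]₀ - k·t = ln(1.05) - (0.138)·(34) = 0.0488 - 4.6920 = -4.6432
[A] = e^(-4.6432) = 0.0096 M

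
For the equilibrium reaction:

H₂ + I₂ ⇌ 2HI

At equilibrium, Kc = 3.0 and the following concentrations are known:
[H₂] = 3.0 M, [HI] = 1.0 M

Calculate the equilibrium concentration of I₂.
[I₂] = 0.1111 M

Kc = ([HI]^2) / ([H₂] × [I₂]) = 3.0
[I₂]^1 = (product terms)/(Kc · other reactant terms) = 1 / (3.0 · 3) = 0.11111
[I₂] = 0.1111 M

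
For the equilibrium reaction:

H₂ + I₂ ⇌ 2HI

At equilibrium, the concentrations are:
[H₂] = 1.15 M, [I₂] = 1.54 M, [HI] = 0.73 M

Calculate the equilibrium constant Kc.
K_c = 0.3009

Kc = ([HI]^2) / ([H₂] × [I₂])
   = ((0.73)^2) / ((1.15)·(1.54))
   = 0.5329 / 1.771 = 0.3009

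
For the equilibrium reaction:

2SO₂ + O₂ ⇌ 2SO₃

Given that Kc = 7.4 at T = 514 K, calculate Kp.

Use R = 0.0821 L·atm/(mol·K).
K_p = 0.1754

Δn = (moles gaseous products) − (moles gaseous reactants) = -1
T = 514 K; RT = 0.0821 × 514 = 42.1994
Kp = Kc·(RT)^Δn = 7.4 × (42.1994)^-1 = 7.4 × 0.023697 = 0.1754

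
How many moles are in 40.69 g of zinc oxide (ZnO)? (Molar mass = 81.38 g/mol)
Moles = 40.69 g ÷ 81.38 g/mol = 0.5 mol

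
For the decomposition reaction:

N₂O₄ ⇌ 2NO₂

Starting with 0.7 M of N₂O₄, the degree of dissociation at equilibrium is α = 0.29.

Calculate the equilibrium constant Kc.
K_c = 0.3317

x = α·[A]₀ = 0.29 × 0.7 = 0.203 M dissociated.
At eq: [N₂O₄] = 0.7 − 0.203 = 0.497 M; [NO₂] = 2x = 0.406 M.
Kc = [NO₂]²/[N₂O₄] = (0.406)²/0.497 = 0.3317.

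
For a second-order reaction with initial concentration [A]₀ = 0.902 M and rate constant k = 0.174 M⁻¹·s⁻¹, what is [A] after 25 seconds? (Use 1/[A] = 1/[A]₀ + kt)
0.1832 M

1/[A] = 1/[A]₀ + k·t = 1/0.902 + (0.174)·(25) = 1.1086 + 4.3500 = 5.4586
[A] = 1/5.4586 = 0.1832 M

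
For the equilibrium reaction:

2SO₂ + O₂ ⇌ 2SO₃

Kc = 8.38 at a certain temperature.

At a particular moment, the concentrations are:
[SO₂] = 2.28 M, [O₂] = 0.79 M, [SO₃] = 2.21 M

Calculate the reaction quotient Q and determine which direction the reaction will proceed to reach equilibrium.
Q = 1.189, Q < K, reaction proceeds forward (toward products)

Q = ([SO₃]^2) / ([SO₂]^2 × [O₂])
  = ((2.21)^2) / ((2.28)^2·(0.79)) = 4.8841/4.1067 = 1.189
Since Q = 1.189 < Kc = 8.38, the reaction proceeds forward (toward products) to reach equilibrium.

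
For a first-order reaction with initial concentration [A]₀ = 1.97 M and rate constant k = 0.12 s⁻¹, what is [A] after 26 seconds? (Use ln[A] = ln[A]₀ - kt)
0.0870 M

ln[A] = ln[A]₀ - k·t = ln(1.97) - (0.12)·(26) = 0.6780 - 3.1200 = -2.4420
[A] = e^(-2.4420) = 0.0870 M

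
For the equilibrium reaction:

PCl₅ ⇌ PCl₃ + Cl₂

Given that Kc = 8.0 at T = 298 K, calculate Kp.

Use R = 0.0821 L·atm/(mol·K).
K_p = 195.7264

Δn = (moles gaseous products) − (moles gaseous reactants) = 1
T = 298 K; RT = 0.0821 × 298 = 24.4658
Kp = Kc·(RT)^Δn = 8.0 × (24.4658)^1 = 8.0 × 24.4658 = 195.7264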